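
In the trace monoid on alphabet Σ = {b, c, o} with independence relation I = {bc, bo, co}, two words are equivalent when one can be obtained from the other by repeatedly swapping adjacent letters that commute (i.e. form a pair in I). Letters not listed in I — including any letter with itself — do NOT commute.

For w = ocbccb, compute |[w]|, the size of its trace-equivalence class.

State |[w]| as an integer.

#0=o has no predecessor
#1=c has no predecessor
#2=b has no predecessor
#3=c depends on [1:c]
#4=c depends on [3:c]
#5=b depends on [2:b]
sources: [0:o, 1:c, 2:b]
N(rest) = Σ N(rest − s) over sources s of rest; N(one piece) = 1:
  size 1 → [0]=1  [4]=1  [5]=1
  size 2 → [0,4]=2  [0,5]=2  [2,5]=1  [3,4]=1  [4,5]=2
  size 3 → [0,2,5]=3  [0,3,4]=3  [0,4,5]=6  [1,3,4]=1  [2,4,5]=3  [3,4,5]=3
  size 4 → [0,1,3,4]=4  [0,2,4,5]=12  [0,3,4,5]=12  [1,3,4,5]=4  [2,3,4,5]=6
  first=0(o) contributes 10
  first=1(c) contributes 30
  first=2(b) contributes 20
|[w]| = 60

60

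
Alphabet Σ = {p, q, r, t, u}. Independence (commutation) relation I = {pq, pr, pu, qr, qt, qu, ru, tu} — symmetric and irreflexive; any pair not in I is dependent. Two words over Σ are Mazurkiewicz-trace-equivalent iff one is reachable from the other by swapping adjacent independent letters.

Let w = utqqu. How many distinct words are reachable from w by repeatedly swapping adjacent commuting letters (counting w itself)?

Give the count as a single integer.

30

drop 0:u onto floor
drop 1:t onto floor
drop 2:q onto floor
drop 3:q onto {2:q}
drop 4:u onto {0:u}
ground layer = {0:u, 1:t, 2:q}
drop-orders for the pieces not yet dropped (sum over which currently-grounded one goes next):
  1 to go: {1} 1  {3} 1  {4} 1
  2 to go: {0,4} 1  {1,3} 2  {1,4} 2  {2,3} 1  {3,4} 2
  3 to go: {0,1,4} 3  {0,3,4} 3  {1,2,3} 3  {1,3,4} 6  {2,3,4} 3
  if 0:u drops first: 12 orders
  if 1:t drops first: 6 orders
  if 2:q drops first: 12 orders
heap linearizations: 30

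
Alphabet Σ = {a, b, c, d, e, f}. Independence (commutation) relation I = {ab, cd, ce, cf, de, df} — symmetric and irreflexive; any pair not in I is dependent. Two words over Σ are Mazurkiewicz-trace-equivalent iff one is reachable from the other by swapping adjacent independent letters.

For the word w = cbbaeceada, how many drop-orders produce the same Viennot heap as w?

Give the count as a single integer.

9

piece 0:c — minimal
piece 1:b rests on {0:c}
piece 2:b rests on {1:b}
piece 3:a rests on {0:c}
piece 4:e rests on {2:b, 3:a}
piece 5:c rests on {2:b, 3:a}
piece 6:e rests on {4:e}
piece 7:a rests on {5:c, 6:e}
piece 8:d rests on {7:a}
piece 9:a rests on {8:d}
minimal pieces: {0:c}
ways to finish when only these pieces remain (= sum over removing one remaining piece with nothing left below it):
  1 left: {9}→1
  2 left: {8,9}→1
  3 left: {7,8,9}→1
  4 left: {5,7,8,9}→1  {6,7,8,9}→1
  5 left: {4,6,7,8,9}→1  {5,6,7,8,9}→2
  6 left: {4,5,6,7,8,9}→3
  7 left: {2,4,5,6,7,8,9}→3  {3,4,5,6,7,8,9}→3
  8 left: {1,2,4,5,6,7,8,9}→3  {2,3,4,5,6,7,8,9}→6
  placing 0:c first → 9 extensions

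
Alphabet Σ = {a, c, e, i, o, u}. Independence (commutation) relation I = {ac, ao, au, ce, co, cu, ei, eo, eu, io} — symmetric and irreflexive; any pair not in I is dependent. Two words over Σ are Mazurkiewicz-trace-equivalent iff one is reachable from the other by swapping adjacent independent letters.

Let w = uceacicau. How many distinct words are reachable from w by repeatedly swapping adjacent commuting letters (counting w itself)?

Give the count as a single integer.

180

#0=u has no predecessor
#1=c has no predecessor
#2=e has no predecessor
#3=a depends on [2:e]
#4=c depends on [1:c]
#5=i depends on [0:u, 3:a, 4:c]
#6=c depends on [5:i]
#7=a depends on [5:i]
#8=u depends on [5:i]
sources: [0:u, 1:c, 2:e]
N(rest) = Σ N(rest − s) over sources s of rest; N(one piece) = 1:
  size 1 → [6]=1  [7]=1  [8]=1
  size 2 → [6,7]=2  [6,8]=2  [7,8]=2
  size 3 → [6,7,8]=6
  size 4 → [5,6,7,8]=6
  size 5 → [0,5,6,7,8]=6  [3,5,6,7,8]=6  [4,5,6,7,8]=6
  size 6 → [0,3,5,6,7,8]=12  [0,4,5,6,7,8]=12  [1,4,5,6,7,8]=6  [2,3,5,6,7,8]=6  [3,4,5,6,7,8]=12
  size 7 → [0,1,4,5,6,7,8]=18  [0,2,3,5,6,7,8]=18  [0,3,4,5,6,7,8]=36  [1,3,4,5,6,7,8]=18  [2,3,4,5,6,7,8]=18
  first=0(u) contributes 36
  first=1(c) contributes 72
  first=2(e) contributes 72
|[w]| = 180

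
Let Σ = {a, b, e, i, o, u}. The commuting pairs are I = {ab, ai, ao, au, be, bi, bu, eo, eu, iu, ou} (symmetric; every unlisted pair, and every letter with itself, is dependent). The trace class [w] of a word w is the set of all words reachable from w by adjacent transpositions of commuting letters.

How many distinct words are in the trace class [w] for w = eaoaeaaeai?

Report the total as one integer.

drop 0:e onto floor
drop 1:a onto {0:e}
drop 2:o onto floor
drop 3:a onto {1:a}
drop 4:e onto {3:a}
drop 5:a onto {4:e}
drop 6:a onto {5:a}
drop 7:e onto {6:a}
drop 8:a onto {7:e}
drop 9:i onto {2:o, 7:e}
ground layer = {0:e, 2:o}
drop-orders for the pieces not yet dropped (sum over which currently-grounded one goes next):
  1 to go: {8} 1  {9} 1
  2 to go: {2,9} 1  {8,9} 2
  3 to go: {2,8,9} 3  {7,8,9} 2
  4 to go: {2,7,8,9} 5  {6,7,8,9} 2
  5 to go: {2,6,7,8,9} 7  {5,6,7,8,9} 2
  6 to go: {2,5,6,7,8,9} 9  {4,5,6,7,8,9} 2
  7 to go: {2,4,5,6,7,8,9} 11  {3,4,5,6,7,8,9} 2
  8 to go: {1,3,4,5,6,7,8,9} 2  {2,3,4,5,6,7,8,9} 13
  if 0:e drops first: 15 orders
  if 2:o drops first: 2 orders
heap linearizations: 17

17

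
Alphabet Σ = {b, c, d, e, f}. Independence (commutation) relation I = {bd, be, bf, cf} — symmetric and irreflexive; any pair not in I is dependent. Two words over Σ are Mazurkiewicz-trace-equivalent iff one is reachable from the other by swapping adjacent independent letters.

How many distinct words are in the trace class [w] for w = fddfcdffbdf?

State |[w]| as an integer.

13

drop 0:f onto floor
drop 1:d onto {0:f}
drop 2:d onto {1:d}
drop 3:f onto {2:d}
drop 4:c onto {2:d}
drop 5:d onto {3:f, 4:c}
drop 6:f onto {5:d}
drop 7:f onto {6:f}
drop 8:b onto {4:c}
drop 9:d onto {7:f}
drop 10:f onto {9:d}
ground layer = {0:f}
drop-orders for the pieces not yet dropped (sum over which currently-grounded one goes next):
  1 to go: {8} 1  {10} 1
  2 to go: {8,10} 2  {9,10} 1
  3 to go: {7,9,10} 1  {8,9,10} 3
  4 to go: {6,7,9,10} 1  {7,8,9,10} 4
  5 to go: {5,6,7,9,10} 1  {6,7,8,9,10} 5
  6 to go: {3,5,6,7,9,10} 1  {5,6,7,8,9,10} 6
  7 to go: {3,5,6,7,8,9,10} 7  {4,5,6,7,8,9,10} 6
  8 to go: {3,4,5,6,7,8,9,10} 13
  9 to go: {2,3,4,5,6,7,8,9,10} 13
  if 0:f drops first: 13 orders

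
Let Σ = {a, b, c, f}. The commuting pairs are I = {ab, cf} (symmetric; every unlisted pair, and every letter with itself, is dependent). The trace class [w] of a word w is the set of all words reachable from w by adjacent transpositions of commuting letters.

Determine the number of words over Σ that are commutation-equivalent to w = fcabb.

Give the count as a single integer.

drop 0:f onto floor
drop 1:c onto floor
drop 2:a onto {0:f, 1:c}
drop 3:b onto {0:f, 1:c}
drop 4:b onto {3:b}
ground layer = {0:f, 1:c}
drop-orders for the pieces not yet dropped (sum over which currently-grounded one goes next):
  1 to go: {2} 1  {4} 1
  2 to go: {2,4} 2  {3,4} 1
  3 to go: {2,3,4} 3
  if 0:f drops first: 3 orders
  if 1:c drops first: 3 orders
heap linearizations: 6

6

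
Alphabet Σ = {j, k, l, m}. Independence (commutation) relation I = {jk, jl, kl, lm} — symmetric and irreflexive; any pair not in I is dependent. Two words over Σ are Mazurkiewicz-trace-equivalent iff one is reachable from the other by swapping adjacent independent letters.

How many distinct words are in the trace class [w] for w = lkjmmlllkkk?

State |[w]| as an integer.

660

piece 0:l — minimal
piece 1:k — minimal
piece 2:j — minimal
piece 3:m rests on {1:k, 2:j}
piece 4:m rests on {3:m}
piece 5:l rests on {0:l}
piece 6:l rests on {5:l}
piece 7:l rests on {6:l}
piece 8:k rests on {4:m}
piece 9:k rests on {8:k}
piece 10:k rests on {9:k}
minimal pieces: {0:l, 1:k, 2:j}
ways to finish when only these pieces remain (= sum over removing one remaining piece with nothing left below it):
  1 left: {7}→1  {10}→1
  2 left: {6,7}→1  {7,10}→2  {9,10}→1
  3 left: {5,6,7}→1  {6,7,10}→3  {7,9,10}→3  {8,9,10}→1
  4 left: {0,5,6,7}→1  {4,8,9,10}→1  {5,6,7,10}→4  {6,7,9,10}→6  {7,8,9,10}→4
  5 left: {0,5,6,7,10}→5  {3,4,8,9,10}→1  {4,7,8,9,10}→5  {5,6,7,9,10}→10  {6,7,8,9,10}→10
  6 left: {0,5,6,7,9,10}→15  {1,3,4,8,9,10}→1  {2,3,4,8,9,10}→1  {3,4,7,8,9,10}→6  {4,6,7,8,9,10}→15  {5,6,7,8,9,10}→20
  7 left: {0,5,6,7,8,9,10}→35  {1,2,3,4,8,9,10}→2  {1,3,4,7,8,9,10}→7  {2,3,4,7,8,9,10}→7  {3,4,6,7,8,9,10}→21  {4,5,6,7,8,9,10}→35
  8 left: {0,4,5,6,7,8,9,10}→70  {1,2,3,4,7,8,9,10}→16  {1,3,4,6,7,8,9,10}→28  {2,3,4,6,7,8,9,10}→28  {3,4,5,6,7,8,9,10}→56
  9 left: {0,3,4,5,6,7,8,9,10}→126  {1,2,3,4,6,7,8,9,10}→72  {1,3,4,5,6,7,8,9,10}→84  {2,3,4,5,6,7,8,9,10}→84
  placing 0:l first → 240 extensions
  placing 1:k first → 210 extensions
  placing 2:j first → 210 extensions
total linear extensions = 660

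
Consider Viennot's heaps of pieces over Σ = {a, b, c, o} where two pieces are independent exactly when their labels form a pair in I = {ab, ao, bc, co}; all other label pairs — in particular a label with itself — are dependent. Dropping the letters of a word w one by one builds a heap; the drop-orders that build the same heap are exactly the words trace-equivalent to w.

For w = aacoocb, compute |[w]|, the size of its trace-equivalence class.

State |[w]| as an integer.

drop 0:a onto floor
drop 1:a onto {0:a}
drop 2:c onto {1:a}
drop 3:o onto floor
drop 4:o onto {3:o}
drop 5:c onto {2:c}
drop 6:b onto {4:o}
ground layer = {0:a, 3:o}
drop-orders for the pieces not yet dropped (sum over which currently-grounded one goes next):
  1 to go: {5} 1  {6} 1
  2 to go: {2,5} 1  {4,6} 1  {5,6} 2
  3 to go: {1,2,5} 1  {2,5,6} 3  {3,4,6} 1  {4,5,6} 3
  4 to go: {0,1,2,5} 1  {1,2,5,6} 4  {2,4,5,6} 6  {3,4,5,6} 4
  5 to go: {0,1,2,5,6} 5  {1,2,4,5,6} 10  {2,3,4,5,6} 10
  if 0:a drops first: 20 orders
  if 3:o drops first: 15 orders
heap linearizations: 35

35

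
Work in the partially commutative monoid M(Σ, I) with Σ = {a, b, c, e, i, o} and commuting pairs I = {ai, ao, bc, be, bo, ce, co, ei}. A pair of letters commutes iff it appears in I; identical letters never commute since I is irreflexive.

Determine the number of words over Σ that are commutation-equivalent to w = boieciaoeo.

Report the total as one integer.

25

#0=b has no predecessor
#1=o has no predecessor
#2=i depends on [0:b, 1:o]
#3=e depends on [1:o]
#4=c depends on [2:i]
#5=i depends on [4:c]
#6=a depends on [3:e, 4:c]
#7=o depends on [3:e, 5:i]
#8=e depends on [6:a, 7:o]
#9=o depends on [8:e]
sources: [0:b, 1:o]
N(rest) = Σ N(rest − s) over sources s of rest; N(one piece) = 1:
  size 1 → [9]=1
  size 2 → [8,9]=1
  size 3 → [6,8,9]=1  [7,8,9]=1
  size 4 → [5,7,8,9]=1  [6,7,8,9]=2
  size 5 → [3,6,7,8,9]=2  [5,6,7,8,9]=3
  size 6 → [3,5,6,7,8,9]=5  [4,5,6,7,8,9]=3
  size 7 → [2,4,5,6,7,8,9]=3  [3,4,5,6,7,8,9]=8
  size 8 → [0,2,4,5,6,7,8,9]=3  [2,3,4,5,6,7,8,9]=11
  first=0(b) contributes 11
  first=1(o) contributes 14
|[w]| = 25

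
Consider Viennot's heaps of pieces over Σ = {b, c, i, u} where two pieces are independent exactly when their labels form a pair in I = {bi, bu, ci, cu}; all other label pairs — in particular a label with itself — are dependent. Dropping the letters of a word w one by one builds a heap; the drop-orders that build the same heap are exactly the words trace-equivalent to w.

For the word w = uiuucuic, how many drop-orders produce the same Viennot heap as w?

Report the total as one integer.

#0=u has no predecessor
#1=i depends on [0:u]
#2=u depends on [1:i]
#3=u depends on [2:u]
#4=c has no predecessor
#5=u depends on [3:u]
#6=i depends on [5:u]
#7=c depends on [4:c]
sources: [0:u, 4:c]
N(rest) = Σ N(rest − s) over sources s of rest; N(one piece) = 1:
  size 1 → [6]=1  [7]=1
  size 2 → [4,7]=1  [5,6]=1  [6,7]=2
  size 3 → [3,5,6]=1  [4,6,7]=3  [5,6,7]=3
  size 4 → [2,3,5,6]=1  [3,5,6,7]=4  [4,5,6,7]=6
  size 5 → [1,2,3,5,6]=1  [2,3,5,6,7]=5  [3,4,5,6,7]=10
  size 6 → [0,1,2,3,5,6]=1  [1,2,3,5,6,7]=6  [2,3,4,5,6,7]=15
  first=0(u) contributes 21
  first=4(c) contributes 7
|[w]| = 28

28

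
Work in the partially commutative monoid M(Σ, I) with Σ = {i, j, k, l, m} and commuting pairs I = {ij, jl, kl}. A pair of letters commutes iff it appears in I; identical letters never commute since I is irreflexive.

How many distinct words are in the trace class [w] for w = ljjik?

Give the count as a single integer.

6

#0=l has no predecessor
#1=j has no predecessor
#2=j depends on [1:j]
#3=i depends on [0:l]
#4=k depends on [2:j, 3:i]
sources: [0:l, 1:j]
N(rest) = Σ N(rest − s) over sources s of rest; N(one piece) = 1:
  size 1 → [4]=1
  size 2 → [2,4]=1  [3,4]=1
  size 3 → [0,3,4]=1  [1,2,4]=1  [2,3,4]=2
  first=0(l) contributes 3
  first=1(j) contributes 3
|[w]| = 6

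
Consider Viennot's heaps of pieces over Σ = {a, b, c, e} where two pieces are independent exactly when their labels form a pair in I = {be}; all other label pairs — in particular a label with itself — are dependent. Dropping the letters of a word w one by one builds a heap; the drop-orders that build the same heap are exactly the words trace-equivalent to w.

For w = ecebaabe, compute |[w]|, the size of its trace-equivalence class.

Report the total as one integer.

4

0(e) covers ∅
1(c) covers 0:e
2(e) covers 1:c
3(b) covers 1:c
4(a) covers 2:e, 3:b
5(a) covers 4:a
6(b) covers 5:a
7(e) covers 5:a
floor of heap: 0:e
completions by unplaced set U, small U first (add the entries for U minus each lowest piece of U):
  |U|=1: {6}:1  {7}:1
  |U|=2: {6,7}:2
  |U|=3: {5,6,7}:2
  |U|=4: {4,5,6,7}:2
  |U|=5: {2,4,5,6,7}:2  {3,4,5,6,7}:2
  |U|=6: {2,3,4,5,6,7}:4
  start at 0(e): 4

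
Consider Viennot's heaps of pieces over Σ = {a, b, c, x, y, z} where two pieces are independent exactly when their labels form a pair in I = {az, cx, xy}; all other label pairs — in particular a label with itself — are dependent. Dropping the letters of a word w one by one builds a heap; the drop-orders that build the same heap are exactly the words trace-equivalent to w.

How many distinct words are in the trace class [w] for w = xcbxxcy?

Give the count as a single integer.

drop 0:x onto floor
drop 1:c onto floor
drop 2:b onto {0:x, 1:c}
drop 3:x onto {2:b}
drop 4:x onto {3:x}
drop 5:c onto {2:b}
drop 6:y onto {5:c}
ground layer = {0:x, 1:c}
drop-orders for the pieces not yet dropped (sum over which currently-grounded one goes next):
  1 to go: {4} 1  {6} 1
  2 to go: {3,4} 1  {4,6} 2  {5,6} 1
  3 to go: {3,4,6} 3  {4,5,6} 3
  4 to go: {3,4,5,6} 6
  5 to go: {2,3,4,5,6} 6
  if 0:x drops first: 6 orders
  if 1:c drops first: 6 orders
heap linearizations: 12

12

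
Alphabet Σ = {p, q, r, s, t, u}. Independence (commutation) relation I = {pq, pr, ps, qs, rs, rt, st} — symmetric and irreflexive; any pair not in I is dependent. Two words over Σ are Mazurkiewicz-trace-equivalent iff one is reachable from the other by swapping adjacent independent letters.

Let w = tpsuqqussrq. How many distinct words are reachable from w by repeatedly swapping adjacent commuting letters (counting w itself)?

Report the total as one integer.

18

#0=t has no predecessor
#1=p depends on [0:t]
#2=s has no predecessor
#3=u depends on [1:p, 2:s]
#4=q depends on [3:u]
#5=q depends on [4:q]
#6=u depends on [5:q]
#7=s depends on [6:u]
#8=s depends on [7:s]
#9=r depends on [6:u]
#10=q depends on [9:r]
sources: [0:t, 2:s]
N(rest) = Σ N(rest − s) over sources s of rest; N(one piece) = 1:
  size 1 → [8]=1  [10]=1
  size 2 → [7,8]=1  [8,10]=2  [9,10]=1
  size 3 → [7,8,10]=3  [8,9,10]=3
  size 4 → [7,8,9,10]=6
  size 5 → [6,7,8,9,10]=6
  size 6 → [5,6,7,8,9,10]=6
  size 7 → [4,5,6,7,8,9,10]=6
  size 8 → [3,4,5,6,7,8,9,10]=6
  size 9 → [1,3,4,5,6,7,8,9,10]=6  [2,3,4,5,6,7,8,9,10]=6
  first=0(t) contributes 12
  first=2(s) contributes 6
|[w]| = 18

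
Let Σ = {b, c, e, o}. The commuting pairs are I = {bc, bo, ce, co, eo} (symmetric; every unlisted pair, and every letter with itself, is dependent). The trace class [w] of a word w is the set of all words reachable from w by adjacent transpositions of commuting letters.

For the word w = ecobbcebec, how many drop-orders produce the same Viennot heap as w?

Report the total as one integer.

840

#0=e has no predecessor
#1=c has no predecessor
#2=o has no predecessor
#3=b depends on [0:e]
#4=b depends on [3:b]
#5=c depends on [1:c]
#6=e depends on [4:b]
#7=b depends on [6:e]
#8=e depends on [7:b]
#9=c depends on [5:c]
sources: [0:e, 1:c, 2:o]
N(rest) = Σ N(rest − s) over sources s of rest; N(one piece) = 1:
  size 1 → [2]=1  [8]=1  [9]=1
  size 2 → [2,8]=2  [2,9]=2  [5,9]=1  [7,8]=1  [8,9]=2
  size 3 → [1,5,9]=1  [2,5,9]=3  [2,7,8]=3  [2,8,9]=6  [5,8,9]=3  [6,7,8]=1  [7,8,9]=3
  size 4 → [1,2,5,9]=4  [1,5,8,9]=4  [2,5,8,9]=12  [2,6,7,8]=4  [2,7,8,9]=12  [4,6,7,8]=1  [5,7,8,9]=6  [6,7,8,9]=4
  size 5 → [1,2,5,8,9]=20  [1,5,7,8,9]=10  [2,4,6,7,8]=5  [2,5,7,8,9]=30  [2,6,7,8,9]=20  [3,4,6,7,8]=1  [4,6,7,8,9]=5  [5,6,7,8,9]=10
  size 6 → [0,3,4,6,7,8]=1  [1,2,5,7,8,9]=60  [1,5,6,7,8,9]=20  [2,3,4,6,7,8]=6  [2,4,6,7,8,9]=30  [2,5,6,7,8,9]=60  [3,4,6,7,8,9]=6  [4,5,6,7,8,9]=15
  size 7 → [0,2,3,4,6,7,8]=7  [0,3,4,6,7,8,9]=7  [1,2,5,6,7,8,9]=140  [1,4,5,6,7,8,9]=35  [2,3,4,6,7,8,9]=42  [2,4,5,6,7,8,9]=105  [3,4,5,6,7,8,9]=21
  size 8 → [0,2,3,4,6,7,8,9]=56  [0,3,4,5,6,7,8,9]=28  [1,2,4,5,6,7,8,9]=280  [1,3,4,5,6,7,8,9]=56  [2,3,4,5,6,7,8,9]=168
  first=0(e) contributes 504
  first=1(c) contributes 252
  first=2(o) contributes 84
|[w]| = 840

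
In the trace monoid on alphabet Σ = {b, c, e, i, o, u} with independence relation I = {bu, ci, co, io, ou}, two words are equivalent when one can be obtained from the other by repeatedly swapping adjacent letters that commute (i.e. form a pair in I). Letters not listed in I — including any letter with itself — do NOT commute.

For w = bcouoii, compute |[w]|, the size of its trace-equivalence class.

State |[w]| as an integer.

#0=b has no predecessor
#1=c depends on [0:b]
#2=o depends on [0:b]
#3=u depends on [1:c]
#4=o depends on [2:o]
#5=i depends on [3:u]
#6=i depends on [5:i]
sources: [0:b]
N(rest) = Σ N(rest − s) over sources s of rest; N(one piece) = 1:
  size 1 → [4]=1  [6]=1
  size 2 → [2,4]=1  [4,6]=2  [5,6]=1
  size 3 → [2,4,6]=3  [3,5,6]=1  [4,5,6]=3
  size 4 → [1,3,5,6]=1  [2,4,5,6]=6  [3,4,5,6]=4
  size 5 → [1,3,4,5,6]=5  [2,3,4,5,6]=10
  first=0(b) contributes 15

15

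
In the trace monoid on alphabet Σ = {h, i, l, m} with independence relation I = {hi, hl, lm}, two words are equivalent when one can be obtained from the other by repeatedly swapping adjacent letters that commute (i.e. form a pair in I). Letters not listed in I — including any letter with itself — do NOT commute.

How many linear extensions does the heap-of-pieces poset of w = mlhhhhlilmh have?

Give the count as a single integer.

230

drop 0:m onto floor
drop 1:l onto floor
drop 2:h onto {0:m}
drop 3:h onto {2:h}
drop 4:h onto {3:h}
drop 5:h onto {4:h}
drop 6:l onto {1:l}
drop 7:i onto {0:m, 6:l}
drop 8:l onto {7:i}
drop 9:m onto {5:h, 7:i}
drop 10:h onto {9:m}
ground layer = {0:m, 1:l}
drop-orders for the pieces not yet dropped (sum over which currently-grounded one goes next):
  1 to go: {8} 1  {10} 1
  2 to go: {8,10} 2  {9,10} 1
  3 to go: {5,9,10} 1  {8,9,10} 3
  4 to go: {4,5,9,10} 1  {5,8,9,10} 4  {7,8,9,10} 3
  5 to go: {3,4,5,9,10} 1  {4,5,8,9,10} 5  {5,7,8,9,10} 7  {6,7,8,9,10} 3
  6 to go: {1,6,7,8,9,10} 3  {2,3,4,5,9,10} 1  {3,4,5,8,9,10} 6  {4,5,7,8,9,10} 12  {5,6,7,8,9,10} 10
  7 to go: {1,5,6,7,8,9,10} 13  {2,3,4,5,8,9,10} 7  {3,4,5,7,8,9,10} 18  {4,5,6,7,8,9,10} 22
  8 to go: {1,4,5,6,7,8,9,10} 35  {2,3,4,5,7,8,9,10} 25  {3,4,5,6,7,8,9,10} 40
  9 to go: {0,2,3,4,5,7,8,9,10} 25  {1,3,4,5,6,7,8,9,10} 75  {2,3,4,5,6,7,8,9,10} 65
  if 0:m drops first: 140 orders
  if 1:l drops first: 90 orders
heap linearizations: 230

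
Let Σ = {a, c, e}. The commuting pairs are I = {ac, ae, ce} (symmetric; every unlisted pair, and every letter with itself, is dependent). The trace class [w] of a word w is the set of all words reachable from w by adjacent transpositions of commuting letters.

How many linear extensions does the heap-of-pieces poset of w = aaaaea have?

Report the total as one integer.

0(a) covers ∅
1(a) covers 0:a
2(a) covers 1:a
3(a) covers 2:a
4(e) covers ∅
5(a) covers 3:a
floor of heap: 0:a, 4:e
completions by unplaced set U, small U first (add the entries for U minus each lowest piece of U):
  |U|=1: {4}:1  {5}:1
  |U|=2: {3,5}:1  {4,5}:2
  |U|=3: {2,3,5}:1  {3,4,5}:3
  |U|=4: {1,2,3,5}:1  {2,3,4,5}:4
  start at 0(a): 5
  start at 4(e): 1
sum over floor = 6

6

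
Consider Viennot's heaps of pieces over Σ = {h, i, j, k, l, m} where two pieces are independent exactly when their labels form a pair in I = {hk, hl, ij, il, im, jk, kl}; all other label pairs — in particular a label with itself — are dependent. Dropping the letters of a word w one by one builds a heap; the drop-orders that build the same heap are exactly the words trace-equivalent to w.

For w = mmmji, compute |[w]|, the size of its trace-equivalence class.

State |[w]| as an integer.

piece 0:m — minimal
piece 1:m rests on {0:m}
piece 2:m rests on {1:m}
piece 3:j rests on {2:m}
piece 4:i — minimal
minimal pieces: {0:m, 4:i}
ways to finish when only these pieces remain (= sum over removing one remaining piece with nothing left below it):
  1 left: {3}→1  {4}→1
  2 left: {2,3}→1  {3,4}→2
  3 left: {1,2,3}→1  {2,3,4}→3
  placing 0:m first → 4 extensions
  placing 4:i first → 1 extensions
total linear extensions = 5

5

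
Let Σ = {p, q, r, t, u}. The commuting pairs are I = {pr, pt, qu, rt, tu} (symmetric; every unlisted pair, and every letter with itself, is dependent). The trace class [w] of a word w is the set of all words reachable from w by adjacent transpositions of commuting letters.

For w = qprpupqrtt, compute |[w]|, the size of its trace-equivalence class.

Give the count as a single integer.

9

#0=q has no predecessor
#1=p depends on [0:q]
#2=r depends on [0:q]
#3=p depends on [1:p]
#4=u depends on [2:r, 3:p]
#5=p depends on [4:u]
#6=q depends on [5:p]
#7=r depends on [6:q]
#8=t depends on [6:q]
#9=t depends on [8:t]
sources: [0:q]
N(rest) = Σ N(rest − s) over sources s of rest; N(one piece) = 1:
  size 1 → [7]=1  [9]=1
  size 2 → [7,9]=2  [8,9]=1
  size 3 → [7,8,9]=3
  size 4 → [6,7,8,9]=3
  size 5 → [5,6,7,8,9]=3
  size 6 → [4,5,6,7,8,9]=3
  size 7 → [2,4,5,6,7,8,9]=3  [3,4,5,6,7,8,9]=3
  size 8 → [1,3,4,5,6,7,8,9]=3  [2,3,4,5,6,7,8,9]=6
  first=0(q) contributes 9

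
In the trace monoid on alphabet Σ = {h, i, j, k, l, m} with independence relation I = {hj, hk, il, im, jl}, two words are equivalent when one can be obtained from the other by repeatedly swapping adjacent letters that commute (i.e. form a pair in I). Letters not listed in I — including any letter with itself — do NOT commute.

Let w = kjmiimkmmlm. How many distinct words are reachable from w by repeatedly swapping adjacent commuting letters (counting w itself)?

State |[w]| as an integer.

0(k) covers ∅
1(j) covers 0:k
2(m) covers 1:j
3(i) covers 1:j
4(i) covers 3:i
5(m) covers 2:m
6(k) covers 4:i, 5:m
7(m) covers 6:k
8(m) covers 7:m
9(l) covers 8:m
10(m) covers 9:l
floor of heap: 0:k
completions by unplaced set U, small U first (add the entries for U minus each lowest piece of U):
  |U|=1: {10}:1
  |U|=2: {9,10}:1
  |U|=3: {8,9,10}:1
  |U|=4: {7,8,9,10}:1
  |U|=5: {6,7,8,9,10}:1
  |U|=6: {4,6,7,8,9,10}:1  {5,6,7,8,9,10}:1
  |U|=7: {2,5,6,7,8,9,10}:1  {3,4,6,7,8,9,10}:1  {4,5,6,7,8,9,10}:2
  |U|=8: {2,4,5,6,7,8,9,10}:3  {3,4,5,6,7,8,9,10}:3
  |U|=9: {2,3,4,5,6,7,8,9,10}:6
  start at 0(k): 6

6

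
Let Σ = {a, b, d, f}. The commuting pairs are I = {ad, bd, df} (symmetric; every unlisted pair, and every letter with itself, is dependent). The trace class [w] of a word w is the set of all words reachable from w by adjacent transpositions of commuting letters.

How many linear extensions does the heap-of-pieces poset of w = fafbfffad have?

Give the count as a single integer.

drop 0:f onto floor
drop 1:a onto {0:f}
drop 2:f onto {1:a}
drop 3:b onto {2:f}
drop 4:f onto {3:b}
drop 5:f onto {4:f}
drop 6:f onto {5:f}
drop 7:a onto {6:f}
drop 8:d onto floor
ground layer = {0:f, 8:d}
drop-orders for the pieces not yet dropped (sum over which currently-grounded one goes next):
  1 to go: {7} 1  {8} 1
  2 to go: {6,7} 1  {7,8} 2
  3 to go: {5,6,7} 1  {6,7,8} 3
  4 to go: {4,5,6,7} 1  {5,6,7,8} 4
  5 to go: {3,4,5,6,7} 1  {4,5,6,7,8} 5
  6 to go: {2,3,4,5,6,7} 1  {3,4,5,6,7,8} 6
  7 to go: {1,2,3,4,5,6,7} 1  {2,3,4,5,6,7,8} 7
  if 0:f drops first: 8 orders
  if 8:d drops first: 1 orders
heap linearizations: 9

9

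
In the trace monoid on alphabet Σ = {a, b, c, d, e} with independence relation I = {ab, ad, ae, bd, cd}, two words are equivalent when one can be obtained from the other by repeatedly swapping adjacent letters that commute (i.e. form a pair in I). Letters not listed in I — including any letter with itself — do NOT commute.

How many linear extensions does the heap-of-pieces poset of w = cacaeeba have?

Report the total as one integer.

#0=c has no predecessor
#1=a depends on [0:c]
#2=c depends on [1:a]
#3=a depends on [2:c]
#4=e depends on [2:c]
#5=e depends on [4:e]
#6=b depends on [5:e]
#7=a depends on [3:a]
sources: [0:c]
N(rest) = Σ N(rest − s) over sources s of rest; N(one piece) = 1:
  size 1 → [6]=1  [7]=1
  size 2 → [3,7]=1  [5,6]=1  [6,7]=2
  size 3 → [3,6,7]=3  [4,5,6]=1  [5,6,7]=3
  size 4 → [3,5,6,7]=6  [4,5,6,7]=4
  size 5 → [3,4,5,6,7]=10
  size 6 → [2,3,4,5,6,7]=10
  first=0(c) contributes 10

10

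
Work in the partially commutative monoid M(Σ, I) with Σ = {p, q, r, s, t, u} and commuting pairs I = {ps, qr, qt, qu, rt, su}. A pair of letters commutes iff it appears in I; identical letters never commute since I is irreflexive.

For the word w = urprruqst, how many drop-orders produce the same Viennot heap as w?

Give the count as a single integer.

piece 0:u — minimal
piece 1:r rests on {0:u}
piece 2:p rests on {1:r}
piece 3:r rests on {2:p}
piece 4:r rests on {3:r}
piece 5:u rests on {4:r}
piece 6:q rests on {2:p}
piece 7:s rests on {4:r, 6:q}
piece 8:t rests on {5:u, 7:s}
minimal pieces: {0:u}
ways to finish when only these pieces remain (= sum over removing one remaining piece with nothing left below it):
  1 left: {8}→1
  2 left: {5,8}→1  {7,8}→1
  3 left: {5,7,8}→2  {6,7,8}→1
  4 left: {4,5,7,8}→2  {5,6,7,8}→3
  5 left: {3,4,5,7,8}→2  {4,5,6,7,8}→5
  6 left: {3,4,5,6,7,8}→7
  7 left: {2,3,4,5,6,7,8}→7
  placing 0:u first → 7 extensions

7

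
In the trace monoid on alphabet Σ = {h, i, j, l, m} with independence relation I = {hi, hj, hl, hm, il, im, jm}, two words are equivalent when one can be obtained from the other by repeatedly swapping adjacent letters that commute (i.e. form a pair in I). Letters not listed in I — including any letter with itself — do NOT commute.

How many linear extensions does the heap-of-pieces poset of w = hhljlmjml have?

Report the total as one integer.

#0=h has no predecessor
#1=h depends on [0:h]
#2=l has no predecessor
#3=j depends on [2:l]
#4=l depends on [3:j]
#5=m depends on [4:l]
#6=j depends on [4:l]
#7=m depends on [5:m]
#8=l depends on [6:j, 7:m]
sources: [0:h, 2:l]
N(rest) = Σ N(rest − s) over sources s of rest; N(one piece) = 1:
  size 1 → [1]=1  [8]=1
  size 2 → [0,1]=1  [1,8]=2  [6,8]=1  [7,8]=1
  size 3 → [0,1,8]=3  [1,6,8]=3  [1,7,8]=3  [5,7,8]=1  [6,7,8]=2
  size 4 → [0,1,6,8]=6  [0,1,7,8]=6  [1,5,7,8]=4  [1,6,7,8]=8  [5,6,7,8]=3
  size 5 → [0,1,5,7,8]=10  [0,1,6,7,8]=20  [1,5,6,7,8]=15  [4,5,6,7,8]=3
  size 6 → [0,1,5,6,7,8]=45  [1,4,5,6,7,8]=18  [3,4,5,6,7,8]=3
  size 7 → [0,1,4,5,6,7,8]=63  [1,3,4,5,6,7,8]=21  [2,3,4,5,6,7,8]=3
  first=0(h) contributes 24
  first=2(l) contributes 84
|[w]| = 108

108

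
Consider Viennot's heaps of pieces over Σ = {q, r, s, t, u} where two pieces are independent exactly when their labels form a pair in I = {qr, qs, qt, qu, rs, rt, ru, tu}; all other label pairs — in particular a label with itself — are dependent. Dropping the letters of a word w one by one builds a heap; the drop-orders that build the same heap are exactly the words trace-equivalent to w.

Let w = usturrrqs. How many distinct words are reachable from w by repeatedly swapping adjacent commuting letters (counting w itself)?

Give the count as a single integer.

1008

piece 0:u — minimal
piece 1:s rests on {0:u}
piece 2:t rests on {1:s}
piece 3:u rests on {1:s}
piece 4:r — minimal
piece 5:r rests on {4:r}
piece 6:r rests on {5:r}
piece 7:q — minimal
piece 8:s rests on {2:t, 3:u}
minimal pieces: {0:u, 4:r, 7:q}
ways to finish when only these pieces remain (= sum over removing one remaining piece with nothing left below it):
  1 left: {6}→1  {7}→1  {8}→1
  2 left: {2,8}→1  {3,8}→1  {5,6}→1  {6,7}→2  {6,8}→2  {7,8}→2
  3 left: {2,3,8}→2  {2,6,8}→3  {2,7,8}→3  {3,6,8}→3  {3,7,8}→3  {4,5,6}→1  {5,6,7}→3  {5,6,8}→3  {6,7,8}→6
  4 left: {1,2,3,8}→2  {2,3,6,8}→8  {2,3,7,8}→8  {2,5,6,8}→6  {2,6,7,8}→12  {3,5,6,8}→6  {3,6,7,8}→12  {4,5,6,7}→4  {4,5,6,8}→4  {5,6,7,8}→12
  5 left: {0,1,2,3,8}→2  {1,2,3,6,8}→10  {1,2,3,7,8}→10  {2,3,5,6,8}→20  {2,3,6,7,8}→40  {2,4,5,6,8}→10  {2,5,6,7,8}→30  {3,4,5,6,8}→10  {3,5,6,7,8}→30  {4,5,6,7,8}→20
  6 left: {0,1,2,3,6,8}→12  {0,1,2,3,7,8}→12  {1,2,3,5,6,8}→30  {1,2,3,6,7,8}→60  {2,3,4,5,6,8}→40  {2,3,5,6,7,8}→120  {2,4,5,6,7,8}→60  {3,4,5,6,7,8}→60
  7 left: {0,1,2,3,5,6,8}→42  {0,1,2,3,6,7,8}→84  {1,2,3,4,5,6,8}→70  {1,2,3,5,6,7,8}→210  {2,3,4,5,6,7,8}→280
  placing 0:u first → 560 extensions
  placing 4:r first → 336 extensions
  placing 7:q first → 112 extensions
total linear extensions = 1008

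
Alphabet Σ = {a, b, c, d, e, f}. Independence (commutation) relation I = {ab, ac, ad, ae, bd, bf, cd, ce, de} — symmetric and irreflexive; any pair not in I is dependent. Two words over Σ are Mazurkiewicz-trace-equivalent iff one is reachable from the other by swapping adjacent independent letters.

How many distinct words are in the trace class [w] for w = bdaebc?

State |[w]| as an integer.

0(b) covers ∅
1(d) covers ∅
2(a) covers ∅
3(e) covers 0:b
4(b) covers 3:e
5(c) covers 4:b
floor of heap: 0:b, 1:d, 2:a
completions by unplaced set U, small U first (add the entries for U minus each lowest piece of U):
  |U|=1: {1}:1  {2}:1  {5}:1
  |U|=2: {1,2}:2  {1,5}:2  {2,5}:2  {4,5}:1
  |U|=3: {1,2,5}:6  {1,4,5}:3  {2,4,5}:3  {3,4,5}:1
  |U|=4: {0,3,4,5}:1  {1,2,4,5}:12  {1,3,4,5}:4  {2,3,4,5}:4
  start at 0(b): 20
  start at 1(d): 5
  start at 2(a): 5
sum over floor = 30

30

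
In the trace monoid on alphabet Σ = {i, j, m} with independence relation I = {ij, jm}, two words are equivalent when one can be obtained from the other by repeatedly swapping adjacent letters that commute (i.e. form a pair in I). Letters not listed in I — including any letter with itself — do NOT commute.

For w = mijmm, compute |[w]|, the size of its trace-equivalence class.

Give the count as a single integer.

piece 0:m — minimal
piece 1:i rests on {0:m}
piece 2:j — minimal
piece 3:m rests on {1:i}
piece 4:m rests on {3:m}
minimal pieces: {0:m, 2:j}
ways to finish when only these pieces remain (= sum over removing one remaining piece with nothing left below it):
  1 left: {2}→1  {4}→1
  2 left: {2,4}→2  {3,4}→1
  3 left: {1,3,4}→1  {2,3,4}→3
  placing 0:m first → 4 extensions
  placing 2:j first → 1 extensions
total linear extensions = 5

5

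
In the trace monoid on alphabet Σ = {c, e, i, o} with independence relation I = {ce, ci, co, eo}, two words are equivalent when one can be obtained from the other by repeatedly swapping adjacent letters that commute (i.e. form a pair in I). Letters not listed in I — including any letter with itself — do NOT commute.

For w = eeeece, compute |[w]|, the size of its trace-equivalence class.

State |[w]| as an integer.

6

#0=e has no predecessor
#1=e depends on [0:e]
#2=e depends on [1:e]
#3=e depends on [2:e]
#4=c has no predecessor
#5=e depends on [3:e]
sources: [0:e, 4:c]
N(rest) = Σ N(rest − s) over sources s of rest; N(one piece) = 1:
  size 1 → [4]=1  [5]=1
  size 2 → [3,5]=1  [4,5]=2
  size 3 → [2,3,5]=1  [3,4,5]=3
  size 4 → [1,2,3,5]=1  [2,3,4,5]=4
  first=0(e) contributes 5
  first=4(c) contributes 1
|[w]| = 6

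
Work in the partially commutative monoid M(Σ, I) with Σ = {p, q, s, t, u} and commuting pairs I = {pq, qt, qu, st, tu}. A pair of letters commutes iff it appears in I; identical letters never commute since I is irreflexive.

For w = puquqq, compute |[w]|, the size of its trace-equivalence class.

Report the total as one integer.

#0=p has no predecessor
#1=u depends on [0:p]
#2=q has no predecessor
#3=u depends on [1:u]
#4=q depends on [2:q]
#5=q depends on [4:q]
sources: [0:p, 2:q]
N(rest) = Σ N(rest − s) over sources s of rest; N(one piece) = 1:
  size 1 → [3]=1  [5]=1
  size 2 → [1,3]=1  [3,5]=2  [4,5]=1
  size 3 → [0,1,3]=1  [1,3,5]=3  [2,4,5]=1  [3,4,5]=3
  size 4 → [0,1,3,5]=4  [1,3,4,5]=6  [2,3,4,5]=4
  first=0(p) contributes 10
  first=2(q) contributes 10
|[w]| = 20

20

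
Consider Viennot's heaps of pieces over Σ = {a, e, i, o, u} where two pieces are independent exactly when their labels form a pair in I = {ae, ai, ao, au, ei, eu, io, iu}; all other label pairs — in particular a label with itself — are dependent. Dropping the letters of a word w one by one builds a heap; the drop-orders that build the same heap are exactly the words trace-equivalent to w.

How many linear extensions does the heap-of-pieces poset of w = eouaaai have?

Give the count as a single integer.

piece 0:e — minimal
piece 1:o rests on {0:e}
piece 2:u rests on {1:o}
piece 3:a — minimal
piece 4:a rests on {3:a}
piece 5:a rests on {4:a}
piece 6:i — minimal
minimal pieces: {0:e, 3:a, 6:i}
ways to finish when only these pieces remain (= sum over removing one remaining piece with nothing left below it):
  1 left: {2}→1  {5}→1  {6}→1
  2 left: {1,2}→1  {2,5}→2  {2,6}→2  {4,5}→1  {5,6}→2
  3 left: {0,1,2}→1  {1,2,5}→3  {1,2,6}→3  {2,4,5}→3  {2,5,6}→6  {3,4,5}→1  {4,5,6}→3
  4 left: {0,1,2,5}→4  {0,1,2,6}→4  {1,2,4,5}→6  {1,2,5,6}→12  {2,3,4,5}→4  {2,4,5,6}→12  {3,4,5,6}→4
  5 left: {0,1,2,4,5}→10  {0,1,2,5,6}→20  {1,2,3,4,5}→10  {1,2,4,5,6}→30  {2,3,4,5,6}→20
  placing 0:e first → 60 extensions
  placing 3:a first → 60 extensions
  placing 6:i first → 20 extensions
total linear extensions = 140

140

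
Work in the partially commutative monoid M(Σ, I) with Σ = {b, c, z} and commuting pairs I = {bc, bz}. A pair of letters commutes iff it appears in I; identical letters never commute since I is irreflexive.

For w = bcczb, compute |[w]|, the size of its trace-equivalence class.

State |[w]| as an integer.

10

drop 0:b onto floor
drop 1:c onto floor
drop 2:c onto {1:c}
drop 3:z onto {2:c}
drop 4:b onto {0:b}
ground layer = {0:b, 1:c}
drop-orders for the pieces not yet dropped (sum over which currently-grounded one goes next):
  1 to go: {3} 1  {4} 1
  2 to go: {0,4} 1  {2,3} 1  {3,4} 2
  3 to go: {0,3,4} 3  {1,2,3} 1  {2,3,4} 3
  if 0:b drops first: 4 orders
  if 1:c drops first: 6 orders
heap linearizations: 10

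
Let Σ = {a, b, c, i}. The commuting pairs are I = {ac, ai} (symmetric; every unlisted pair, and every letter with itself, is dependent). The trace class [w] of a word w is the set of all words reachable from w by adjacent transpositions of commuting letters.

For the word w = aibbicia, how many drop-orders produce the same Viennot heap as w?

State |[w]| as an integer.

8

piece 0:a — minimal
piece 1:i — minimal
piece 2:b rests on {0:a, 1:i}
piece 3:b rests on {2:b}
piece 4:i rests on {3:b}
piece 5:c rests on {4:i}
piece 6:i rests on {5:c}
piece 7:a rests on {3:b}
minimal pieces: {0:a, 1:i}
ways to finish when only these pieces remain (= sum over removing one remaining piece with nothing left below it):
  1 left: {6}→1  {7}→1
  2 left: {5,6}→1  {6,7}→2
  3 left: {4,5,6}→1  {5,6,7}→3
  4 left: {4,5,6,7}→4
  5 left: {3,4,5,6,7}→4
  6 left: {2,3,4,5,6,7}→4
  placing 0:a first → 4 extensions
  placing 1:i first → 4 extensions
total linear extensions = 8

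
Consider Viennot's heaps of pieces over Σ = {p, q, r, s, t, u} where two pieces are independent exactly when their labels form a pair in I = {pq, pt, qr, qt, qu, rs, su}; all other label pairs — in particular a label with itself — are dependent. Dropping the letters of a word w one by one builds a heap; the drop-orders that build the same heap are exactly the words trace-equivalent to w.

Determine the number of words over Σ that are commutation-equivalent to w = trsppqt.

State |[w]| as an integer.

27

drop 0:t onto floor
drop 1:r onto {0:t}
drop 2:s onto {0:t}
drop 3:p onto {1:r, 2:s}
drop 4:p onto {3:p}
drop 5:q onto {2:s}
drop 6:t onto {1:r, 2:s}
ground layer = {0:t}
drop-orders for the pieces not yet dropped (sum over which currently-grounded one goes next):
  1 to go: {4} 1  {5} 1  {6} 1
  2 to go: {3,4} 1  {4,5} 2  {4,6} 2  {5,6} 2
  3 to go: {3,4,5} 3  {3,4,6} 3  {4,5,6} 6
  4 to go: {1,3,4,6} 3  {3,4,5,6} 12
  5 to go: {1,3,4,5,6} 15  {2,3,4,5,6} 12
  if 0:t drops first: 27 orders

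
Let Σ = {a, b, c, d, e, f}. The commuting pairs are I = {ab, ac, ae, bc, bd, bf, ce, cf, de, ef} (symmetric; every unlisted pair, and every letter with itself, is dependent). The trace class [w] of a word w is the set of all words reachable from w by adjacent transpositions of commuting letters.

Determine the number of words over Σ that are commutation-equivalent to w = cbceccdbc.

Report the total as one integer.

#0=c has no predecessor
#1=b has no predecessor
#2=c depends on [0:c]
#3=e depends on [1:b]
#4=c depends on [2:c]
#5=c depends on [4:c]
#6=d depends on [5:c]
#7=b depends on [3:e]
#8=c depends on [6:d]
sources: [0:c, 1:b]
N(rest) = Σ N(rest − s) over sources s of rest; N(one piece) = 1:
  size 1 → [7]=1  [8]=1
  size 2 → [3,7]=1  [6,8]=1  [7,8]=2
  size 3 → [1,3,7]=1  [3,7,8]=3  [5,6,8]=1  [6,7,8]=3
  size 4 → [1,3,7,8]=4  [3,6,7,8]=6  [4,5,6,8]=1  [5,6,7,8]=4
  size 5 → [1,3,6,7,8]=10  [2,4,5,6,8]=1  [3,5,6,7,8]=10  [4,5,6,7,8]=5
  size 6 → [0,2,4,5,6,8]=1  [1,3,5,6,7,8]=20  [2,4,5,6,7,8]=6  [3,4,5,6,7,8]=15
  size 7 → [0,2,4,5,6,7,8]=7  [1,3,4,5,6,7,8]=35  [2,3,4,5,6,7,8]=21
  first=0(c) contributes 56
  first=1(b) contributes 28
|[w]| = 84

84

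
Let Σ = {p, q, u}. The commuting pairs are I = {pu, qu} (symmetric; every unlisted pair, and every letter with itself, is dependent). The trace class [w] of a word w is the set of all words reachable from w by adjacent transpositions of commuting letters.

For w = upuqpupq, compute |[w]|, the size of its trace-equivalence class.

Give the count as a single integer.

56

piece 0:u — minimal
piece 1:p — minimal
piece 2:u rests on {0:u}
piece 3:q rests on {1:p}
piece 4:p rests on {3:q}
piece 5:u rests on {2:u}
piece 6:p rests on {4:p}
piece 7:q rests on {6:p}
minimal pieces: {0:u, 1:p}
ways to finish when only these pieces remain (= sum over removing one remaining piece with nothing left below it):
  1 left: {5}→1  {7}→1
  2 left: {2,5}→1  {5,7}→2  {6,7}→1
  3 left: {0,2,5}→1  {2,5,7}→3  {4,6,7}→1  {5,6,7}→3
  4 left: {0,2,5,7}→4  {2,5,6,7}→6  {3,4,6,7}→1  {4,5,6,7}→4
  5 left: {0,2,5,6,7}→10  {1,3,4,6,7}→1  {2,4,5,6,7}→10  {3,4,5,6,7}→5
  6 left: {0,2,4,5,6,7}→20  {1,3,4,5,6,7}→6  {2,3,4,5,6,7}→15
  placing 0:u first → 21 extensions
  placing 1:p first → 35 extensions
total linear extensions = 56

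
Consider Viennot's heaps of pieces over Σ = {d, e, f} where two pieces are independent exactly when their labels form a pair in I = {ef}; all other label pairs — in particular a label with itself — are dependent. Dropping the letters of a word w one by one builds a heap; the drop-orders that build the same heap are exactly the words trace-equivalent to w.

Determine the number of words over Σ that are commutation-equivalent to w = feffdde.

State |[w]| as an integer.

#0=f has no predecessor
#1=e has no predecessor
#2=f depends on [0:f]
#3=f depends on [2:f]
#4=d depends on [1:e, 3:f]
#5=d depends on [4:d]
#6=e depends on [5:d]
sources: [0:f, 1:e]
N(rest) = Σ N(rest − s) over sources s of rest; N(one piece) = 1:
  size 1 → [6]=1
  size 2 → [5,6]=1
  size 3 → [4,5,6]=1
  size 4 → [1,4,5,6]=1  [3,4,5,6]=1
  size 5 → [1,3,4,5,6]=2  [2,3,4,5,6]=1
  first=0(f) contributes 3
  first=1(e) contributes 1
|[w]| = 4

4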